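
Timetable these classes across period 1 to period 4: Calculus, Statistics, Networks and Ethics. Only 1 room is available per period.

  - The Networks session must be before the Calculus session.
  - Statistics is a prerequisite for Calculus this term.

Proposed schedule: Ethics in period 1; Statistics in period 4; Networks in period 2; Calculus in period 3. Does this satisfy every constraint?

Invalid. Statistics is a prerequisite for Calculus this term.

The Networks session must be before the Calculus session — holds.
Only 1 room is available per period — holds.
Statistics is a prerequisite for Calculus this term — violated.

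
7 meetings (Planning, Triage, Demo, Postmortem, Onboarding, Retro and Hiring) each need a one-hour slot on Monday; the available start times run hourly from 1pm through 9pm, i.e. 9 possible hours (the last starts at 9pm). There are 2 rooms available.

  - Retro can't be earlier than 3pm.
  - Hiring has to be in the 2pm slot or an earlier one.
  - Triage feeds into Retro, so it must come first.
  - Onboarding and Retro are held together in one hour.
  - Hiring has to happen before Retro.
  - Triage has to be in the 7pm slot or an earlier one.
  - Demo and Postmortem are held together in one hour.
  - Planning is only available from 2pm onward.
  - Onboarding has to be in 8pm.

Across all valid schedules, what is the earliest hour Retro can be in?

8pm

Retro is available from 3pm; Retro must be in the same hour as Onboarding, which can't be before 8pm, so Retro is at least 8pm; Retro must be in the same hour as Onboarding, which can't be after 8pm, so Retro is at most 8pm.
Retro at 8pm is achievable: Onboarding -> 8pm, Hiring -> 1pm, Postmortem -> 3pm, Retro -> 8pm, Planning -> 2pm, Triage -> 1pm, Demo -> 3pm.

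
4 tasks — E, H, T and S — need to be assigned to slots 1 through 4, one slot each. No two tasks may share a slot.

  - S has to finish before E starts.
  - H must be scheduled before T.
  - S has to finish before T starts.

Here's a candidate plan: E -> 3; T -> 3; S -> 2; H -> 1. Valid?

S has to finish before T starts — holds.
No two tasks may share a slot — violated.
S has to finish before E starts — holds.
H must be scheduled before T — holds.

No — it violates: No two tasks may share a slot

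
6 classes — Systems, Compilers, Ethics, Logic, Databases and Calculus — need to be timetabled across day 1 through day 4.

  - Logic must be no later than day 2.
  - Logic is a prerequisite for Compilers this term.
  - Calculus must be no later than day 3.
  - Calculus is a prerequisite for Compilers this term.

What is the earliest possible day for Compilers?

day 2

Precedence pushes Compilers to at least day 2.
Compilers at day 2 is achievable: Databases=day 1; Ethics=day 1; Compilers=day 2; Systems=day 1; Calculus=day 1; Logic=day 1.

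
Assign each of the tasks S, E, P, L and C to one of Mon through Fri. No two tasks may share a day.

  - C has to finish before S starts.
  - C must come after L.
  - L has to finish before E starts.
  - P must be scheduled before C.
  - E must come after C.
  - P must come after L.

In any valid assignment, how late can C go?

Wed

Precedence pushes C to at least Wed; downstream work caps C at Thu.
C at Wed is achievable: E -> Thu; C -> Wed; P -> Tue; L -> Mon; S -> Fri.
Nothing later works — the capacity limit rule out every day after Wed.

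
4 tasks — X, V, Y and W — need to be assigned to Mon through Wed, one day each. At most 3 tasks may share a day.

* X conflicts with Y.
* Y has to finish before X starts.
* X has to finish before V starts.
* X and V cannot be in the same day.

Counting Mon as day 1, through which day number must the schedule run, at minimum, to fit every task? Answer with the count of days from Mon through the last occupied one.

3

The precedence chain requires at least 3 distinct days.
With at most 3 per day and 4 tasks, at least 2 days are needed.
3 works (last occupied day: Wed): for example X -> Tue; Y -> Mon; V -> Wed; W -> Mon.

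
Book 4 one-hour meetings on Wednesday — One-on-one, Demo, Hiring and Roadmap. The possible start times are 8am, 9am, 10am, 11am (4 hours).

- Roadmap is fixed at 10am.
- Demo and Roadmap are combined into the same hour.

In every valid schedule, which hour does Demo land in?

Demo must be in the same hour as Roadmap, which can't be before 10am, so Demo is at least 10am; Demo must be in the same hour as Roadmap, which can't be after 10am, so Demo is at most 10am.
So Demo is pinned to 10am.

10am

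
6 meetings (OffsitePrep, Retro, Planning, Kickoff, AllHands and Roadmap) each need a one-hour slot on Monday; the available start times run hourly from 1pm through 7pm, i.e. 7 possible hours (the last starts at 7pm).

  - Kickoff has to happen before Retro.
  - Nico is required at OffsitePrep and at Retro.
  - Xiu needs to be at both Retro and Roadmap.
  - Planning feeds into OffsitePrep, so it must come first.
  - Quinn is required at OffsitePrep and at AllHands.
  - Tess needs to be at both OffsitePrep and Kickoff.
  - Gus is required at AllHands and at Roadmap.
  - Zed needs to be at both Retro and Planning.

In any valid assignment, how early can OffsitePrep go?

2pm

Precedence pushes OffsitePrep to at least 2pm.
OffsitePrep at 2pm is achievable: OffsitePrep -> 2pm; Roadmap -> 2pm; Retro -> 3pm; Planning -> 1pm; AllHands -> 1pm; Kickoff -> 1pm.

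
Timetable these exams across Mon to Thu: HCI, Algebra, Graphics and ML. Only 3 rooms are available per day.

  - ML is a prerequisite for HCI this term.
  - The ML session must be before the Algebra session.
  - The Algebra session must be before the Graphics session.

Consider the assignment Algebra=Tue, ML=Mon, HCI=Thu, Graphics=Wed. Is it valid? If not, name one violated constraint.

Yes, all constraints hold

The Algebra session must be before the Graphics session — holds.
The ML session must be before the Algebra session — holds.
Only 3 rooms are available per day — holds.
ML is a prerequisite for HCI this term — holds.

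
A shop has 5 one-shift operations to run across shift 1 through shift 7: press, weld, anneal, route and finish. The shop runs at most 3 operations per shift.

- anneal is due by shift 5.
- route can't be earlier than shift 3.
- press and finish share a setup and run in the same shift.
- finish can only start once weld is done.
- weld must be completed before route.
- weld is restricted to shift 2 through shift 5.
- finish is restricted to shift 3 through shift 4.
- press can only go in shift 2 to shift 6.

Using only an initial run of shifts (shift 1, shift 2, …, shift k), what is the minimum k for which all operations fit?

The precedence chain requires at least 2 distinct shifts.
With at most 3 per shift and 5 operations, at least 2 shifts are needed.
route can't be placed before shift 3, so the schedule must run through at least shift 3.
3 works (last occupied shift: shift 3): for example anneal in shift 1, press in shift 3, weld in shift 2, finish in shift 3, route in shift 3.

3 shifts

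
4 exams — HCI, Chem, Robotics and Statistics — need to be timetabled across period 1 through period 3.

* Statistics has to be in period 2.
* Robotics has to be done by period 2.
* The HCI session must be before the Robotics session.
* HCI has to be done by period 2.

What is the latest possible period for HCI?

HCI's own window allows nothing later than period 2; downstream work caps HCI at period 1.
HCI at period 1 is achievable: Chem=period 1, Statistics=period 2, Robotics=period 2, HCI=period 1.

period 1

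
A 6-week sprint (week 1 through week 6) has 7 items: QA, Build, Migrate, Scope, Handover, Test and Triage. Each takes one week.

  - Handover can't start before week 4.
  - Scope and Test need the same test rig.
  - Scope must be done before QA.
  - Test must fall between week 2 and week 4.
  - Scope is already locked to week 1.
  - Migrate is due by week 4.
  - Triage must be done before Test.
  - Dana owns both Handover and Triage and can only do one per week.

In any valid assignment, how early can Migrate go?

week 1

Migrate's own window allows nothing later than week 4.
Migrate at week 1 is achievable: Triage=week 1, Scope=week 1, Build=week 1, Test=week 2, QA=week 2, Migrate=week 1, Handover=week 4.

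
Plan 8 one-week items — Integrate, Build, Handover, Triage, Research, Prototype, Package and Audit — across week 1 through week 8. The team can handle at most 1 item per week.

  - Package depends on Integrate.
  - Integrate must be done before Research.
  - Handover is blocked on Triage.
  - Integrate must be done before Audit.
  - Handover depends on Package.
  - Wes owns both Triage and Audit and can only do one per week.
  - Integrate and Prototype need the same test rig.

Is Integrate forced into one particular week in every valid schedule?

No

Integrate can be week 1 (e.g. Package in week 2; Research in week 5; Integrate in week 1; Handover in week 4; Triage in week 3; Audit in week 6; Build in week 7; Prototype in week 8) or week 2 (e.g. Triage -> week 1; Integrate -> week 2; Research -> week 5; Handover -> week 4; Build -> week 7; Audit -> week 6; Prototype -> week 8; Package -> week 3).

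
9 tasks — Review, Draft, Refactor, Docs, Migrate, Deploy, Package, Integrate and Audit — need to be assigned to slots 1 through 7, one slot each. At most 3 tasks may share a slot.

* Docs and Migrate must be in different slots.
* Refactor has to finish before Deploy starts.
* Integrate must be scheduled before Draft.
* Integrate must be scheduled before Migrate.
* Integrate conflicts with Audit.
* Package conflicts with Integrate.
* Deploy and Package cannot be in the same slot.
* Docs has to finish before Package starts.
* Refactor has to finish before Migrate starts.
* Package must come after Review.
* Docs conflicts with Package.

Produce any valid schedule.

Integrate=1; Review=2; Migrate=2; Deploy=4; Draft=2; Package=3; Audit=3; Refactor=1; Docs=1

Checking: Refactor(1) before Deploy(4); Refactor(1) before Migrate(2); Docs(1) before Package(3); Review(2) before Package(3); Integrate(1) before Draft(2); Integrate(1) before Migrate(2); Docs(1) != Package(3); Deploy(4) != Package(3); Docs(1) != Migrate(2); Package(3) != Integrate(1); Integrate(1) != Audit(3); max 3 per slot (cap 3).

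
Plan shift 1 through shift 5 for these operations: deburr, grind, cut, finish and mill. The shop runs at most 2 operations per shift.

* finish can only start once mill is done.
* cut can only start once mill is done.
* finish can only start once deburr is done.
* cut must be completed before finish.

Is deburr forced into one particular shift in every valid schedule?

No

deburr can be shift 1 (e.g. grind -> shift 2, finish -> shift 3, cut -> shift 2, mill -> shift 1, deburr -> shift 1) or shift 2 (e.g. finish=shift 3; mill=shift 1; grind=shift 1; deburr=shift 2; cut=shift 2).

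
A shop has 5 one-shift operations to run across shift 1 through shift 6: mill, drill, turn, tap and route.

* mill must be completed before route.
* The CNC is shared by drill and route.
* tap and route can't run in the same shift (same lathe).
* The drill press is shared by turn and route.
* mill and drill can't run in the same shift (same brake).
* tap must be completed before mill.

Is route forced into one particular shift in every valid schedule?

route can be shift 3 (e.g. turn in shift 1, tap in shift 1, drill in shift 1, route in shift 3, mill in shift 2) or shift 4 (e.g. mill=shift 2, tap=shift 1, drill=shift 1, turn=shift 1, route=shift 4).

No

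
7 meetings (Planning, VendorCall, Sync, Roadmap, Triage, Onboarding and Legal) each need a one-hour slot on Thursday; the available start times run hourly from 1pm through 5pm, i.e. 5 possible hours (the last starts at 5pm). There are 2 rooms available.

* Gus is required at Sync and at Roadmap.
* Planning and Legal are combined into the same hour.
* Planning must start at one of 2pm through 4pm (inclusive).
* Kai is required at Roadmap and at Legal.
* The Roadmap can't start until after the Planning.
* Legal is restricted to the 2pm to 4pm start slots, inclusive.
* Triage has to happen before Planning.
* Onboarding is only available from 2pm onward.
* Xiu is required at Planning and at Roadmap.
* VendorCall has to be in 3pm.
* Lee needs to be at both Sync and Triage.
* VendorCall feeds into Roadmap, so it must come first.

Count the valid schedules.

Splitting on Planning: it can be 2pm (10), 4pm (14). Listing each branch's schedules as (VendorCall, Sync, Roadmap, Triage, Onboarding, Legal):
Planning=2pm: (3pm,3pm,4pm,1pm,4pm,2pm) (3pm,3pm,4pm,1pm,5pm,2pm) (3pm,3pm,5pm,1pm,4pm,2pm) (3pm,3pm,5pm,1pm,5pm,2pm) (3pm,4pm,5pm,1pm,3pm,2pm) (3pm,4pm,5pm,1pm,4pm,2pm) (3pm,4pm,5pm,1pm,5pm,2pm) (3pm,5pm,4pm,1pm,3pm,2pm) (3pm,5pm,4pm,1pm,4pm,2pm) (3pm,5pm,4pm,1pm,5pm,2pm) — 10.
Planning=4pm: (3pm,1pm,5pm,2pm,2pm,4pm) (3pm,1pm,5pm,2pm,3pm,4pm) (3pm,1pm,5pm,2pm,5pm,4pm) (3pm,1pm,5pm,3pm,2pm,4pm) (3pm,1pm,5pm,3pm,5pm,4pm) (3pm,2pm,5pm,1pm,2pm,4pm) (3pm,2pm,5pm,1pm,3pm,4pm) (3pm,2pm,5pm,1pm,5pm,4pm) (3pm,2pm,5pm,3pm,2pm,4pm) (3pm,2pm,5pm,3pm,5pm,4pm) (3pm,3pm,5pm,1pm,2pm,4pm) (3pm,3pm,5pm,1pm,5pm,4pm) (3pm,3pm,5pm,2pm,2pm,4pm) (3pm,3pm,5pm,2pm,5pm,4pm) — 14.
Summing: 10 + 14 = 24.

24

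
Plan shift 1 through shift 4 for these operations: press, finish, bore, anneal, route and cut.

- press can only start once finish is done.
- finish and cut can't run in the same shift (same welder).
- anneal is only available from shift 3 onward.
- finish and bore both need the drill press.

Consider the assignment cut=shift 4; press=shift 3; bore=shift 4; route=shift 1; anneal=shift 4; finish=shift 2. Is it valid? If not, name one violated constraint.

press can only start once finish is done — holds.
anneal is only available from shift 3 onward — holds.
finish and bore both need the drill press — holds.
finish and cut can't run in the same shift (same welder) — holds.

Yes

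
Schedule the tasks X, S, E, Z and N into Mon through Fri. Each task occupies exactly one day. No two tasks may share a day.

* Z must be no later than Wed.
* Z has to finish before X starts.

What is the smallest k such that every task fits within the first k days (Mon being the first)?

The precedence chain requires at least 2 distinct days.
With at most 1 per day and 5 tasks, at least 5 days are needed.
5 works (last occupied day: Fri): for example S in Wed; X in Tue; N in Fri; Z in Mon; E in Thu.

5 days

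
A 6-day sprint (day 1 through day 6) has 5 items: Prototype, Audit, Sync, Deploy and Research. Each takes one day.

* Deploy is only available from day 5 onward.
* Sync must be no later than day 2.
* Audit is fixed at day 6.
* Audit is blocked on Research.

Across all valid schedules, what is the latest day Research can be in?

day 5

Downstream work caps Research at day 5.
Research at day 5 is achievable: Sync in day 1, Research in day 5, Prototype in day 1, Audit in day 6, Deploy in day 5.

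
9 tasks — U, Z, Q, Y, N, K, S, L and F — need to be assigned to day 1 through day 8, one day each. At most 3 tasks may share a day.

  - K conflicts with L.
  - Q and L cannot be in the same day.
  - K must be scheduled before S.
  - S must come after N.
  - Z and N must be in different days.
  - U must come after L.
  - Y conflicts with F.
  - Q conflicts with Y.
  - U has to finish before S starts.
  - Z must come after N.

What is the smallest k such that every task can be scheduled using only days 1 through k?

3

The precedence chain requires at least 3 distinct days.
With at most 3 per day and 9 tasks, at least 3 days are needed.
3 works (last occupied day: day 3): for example Q in day 3, L in day 1, F in day 3, Z in day 2, U in day 2, N in day 1, Y in day 1, K in day 2, S in day 3.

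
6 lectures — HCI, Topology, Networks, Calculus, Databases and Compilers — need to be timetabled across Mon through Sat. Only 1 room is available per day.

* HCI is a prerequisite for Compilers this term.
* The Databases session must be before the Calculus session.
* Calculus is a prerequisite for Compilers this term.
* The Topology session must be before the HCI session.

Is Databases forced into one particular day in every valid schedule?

Databases can be Mon (e.g. Topology -> Tue; Calculus -> Thu; Compilers -> Fri; HCI -> Wed; Databases -> Mon; Networks -> Sat) or Tue (e.g. Topology=Mon; Databases=Tue; Compilers=Fri; HCI=Wed; Calculus=Thu; Networks=Sat).

No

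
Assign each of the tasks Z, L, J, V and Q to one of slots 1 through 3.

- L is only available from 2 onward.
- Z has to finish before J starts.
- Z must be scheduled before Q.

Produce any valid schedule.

J=2, Z=1, V=1, Q=2, L=2

Checking: Z(1) before J(2); Z(1) before Q(2); L=2 in [2,3].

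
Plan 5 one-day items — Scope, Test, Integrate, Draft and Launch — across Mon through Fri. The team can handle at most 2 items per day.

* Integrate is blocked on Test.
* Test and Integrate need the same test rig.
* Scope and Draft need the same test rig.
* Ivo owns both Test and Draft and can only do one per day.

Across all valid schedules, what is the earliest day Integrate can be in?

Precedence pushes Integrate to at least Tue.
Integrate at Tue is achievable: Scope in Mon, Launch in Wed, Draft in Tue, Test in Mon, Integrate in Tue.

Tue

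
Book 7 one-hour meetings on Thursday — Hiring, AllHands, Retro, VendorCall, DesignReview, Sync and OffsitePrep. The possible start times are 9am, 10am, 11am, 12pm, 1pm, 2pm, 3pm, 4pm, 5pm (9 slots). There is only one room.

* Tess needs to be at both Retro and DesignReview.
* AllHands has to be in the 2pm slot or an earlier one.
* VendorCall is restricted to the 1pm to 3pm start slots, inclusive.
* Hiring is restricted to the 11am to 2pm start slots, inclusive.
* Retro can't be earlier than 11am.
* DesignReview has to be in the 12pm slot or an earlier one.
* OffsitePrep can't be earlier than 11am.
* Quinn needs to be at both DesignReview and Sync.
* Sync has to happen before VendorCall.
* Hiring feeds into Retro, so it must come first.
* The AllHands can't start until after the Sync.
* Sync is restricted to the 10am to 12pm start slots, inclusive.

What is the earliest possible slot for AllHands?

Precedence pushes AllHands to at least 11am; AllHands's own window allows nothing later than 2pm.
AllHands at 11am is achievable: AllHands=11am; OffsitePrep=3pm; VendorCall=1pm; Sync=10am; DesignReview=9am; Hiring=12pm; Retro=2pm.

11am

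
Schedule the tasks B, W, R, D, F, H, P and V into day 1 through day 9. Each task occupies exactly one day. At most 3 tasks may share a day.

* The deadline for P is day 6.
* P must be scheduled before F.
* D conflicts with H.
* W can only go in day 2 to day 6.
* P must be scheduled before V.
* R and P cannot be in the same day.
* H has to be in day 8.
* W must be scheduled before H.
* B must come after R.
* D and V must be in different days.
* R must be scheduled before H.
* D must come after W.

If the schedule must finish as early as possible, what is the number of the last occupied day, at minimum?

The precedence chain requires at least 2 distinct days.
With at most 3 per day and 8 tasks, at least 3 days are needed.
H can't be placed before day 8, so the schedule must run through at least day 8.
8 works (last occupied day: day 8): for example D=day 3; P=day 1; H=day 8; R=day 2; W=day 2; B=day 3; V=day 4; F=day 2.

8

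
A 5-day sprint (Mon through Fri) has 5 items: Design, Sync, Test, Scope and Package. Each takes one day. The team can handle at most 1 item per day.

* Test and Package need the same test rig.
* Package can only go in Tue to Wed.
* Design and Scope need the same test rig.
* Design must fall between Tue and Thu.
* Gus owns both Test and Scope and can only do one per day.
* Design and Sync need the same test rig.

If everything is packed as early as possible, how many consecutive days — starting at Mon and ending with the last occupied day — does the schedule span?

With at most 1 per day and 5 tasks, at least 5 days are needed.
Design can't be placed before Tue — that is day 2 counting from Mon — so the schedule must run through at least 2 days.
5 works (last occupied day: Fri): for example Scope=Fri; Test=Thu; Sync=Mon; Design=Wed; Package=Tue.

5 days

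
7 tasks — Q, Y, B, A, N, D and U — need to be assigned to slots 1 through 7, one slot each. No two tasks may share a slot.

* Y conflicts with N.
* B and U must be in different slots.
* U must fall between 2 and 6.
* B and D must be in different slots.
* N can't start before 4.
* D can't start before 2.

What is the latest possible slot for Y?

Y at 7 is achievable: U -> 2, B -> 5, D -> 3, Q -> 1, N -> 4, A -> 6, Y -> 7.

7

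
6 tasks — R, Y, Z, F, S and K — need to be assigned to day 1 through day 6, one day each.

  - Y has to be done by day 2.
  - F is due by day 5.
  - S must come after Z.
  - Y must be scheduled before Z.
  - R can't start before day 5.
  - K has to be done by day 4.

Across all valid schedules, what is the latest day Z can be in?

Precedence pushes Z to at least day 2; downstream work caps Z at day 5.
Z at day 5 is achievable: R -> day 5, S -> day 6, Z -> day 5, Y -> day 1, F -> day 1, K -> day 1.

day 5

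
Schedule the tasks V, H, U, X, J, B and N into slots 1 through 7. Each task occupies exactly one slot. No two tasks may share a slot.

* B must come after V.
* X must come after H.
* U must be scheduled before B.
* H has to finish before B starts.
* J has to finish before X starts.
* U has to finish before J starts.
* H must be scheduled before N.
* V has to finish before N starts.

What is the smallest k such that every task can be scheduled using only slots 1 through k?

7

The precedence chain requires at least 3 distinct slots.
With at most 1 per slot and 7 tasks, at least 7 slots are needed.
7 works (last occupied slot: 7): for example V=2; X=6; J=5; N=7; U=3; H=1; B=4.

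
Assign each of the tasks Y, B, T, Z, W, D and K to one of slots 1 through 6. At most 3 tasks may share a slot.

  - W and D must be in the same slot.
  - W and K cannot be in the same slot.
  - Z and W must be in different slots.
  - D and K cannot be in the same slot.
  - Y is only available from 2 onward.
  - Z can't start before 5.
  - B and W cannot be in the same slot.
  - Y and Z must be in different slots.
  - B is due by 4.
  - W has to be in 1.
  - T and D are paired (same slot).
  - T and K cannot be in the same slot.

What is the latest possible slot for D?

D must be in the same slot as W, which can't be after 1, so D is at most 1.
D at 1 is achievable: W in 1, T in 1, D in 1, Y in 2, K in 2, B in 2, Z in 5.

1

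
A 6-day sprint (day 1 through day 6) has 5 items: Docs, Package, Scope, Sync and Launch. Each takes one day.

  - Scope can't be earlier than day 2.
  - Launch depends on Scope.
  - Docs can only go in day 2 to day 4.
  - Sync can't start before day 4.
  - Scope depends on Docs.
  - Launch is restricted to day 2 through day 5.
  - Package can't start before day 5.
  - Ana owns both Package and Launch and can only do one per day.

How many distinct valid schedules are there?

Splitting on Docs: it can be day 2 (12), day 3 (3). Listing each branch's schedules as (Package, Scope, Sync, Launch) by day number:
Docs=day 2: (5,3,4,4) (5,3,5,4) (5,3,6,4) (6,3,4,4) (6,3,4,5) (6,3,5,4) (6,3,5,5) (6,3,6,4) (6,3,6,5) (6,4,4,5) (6,4,5,5) (6,4,6,5) — 12.
Docs=day 3: (6,4,4,5) (6,4,5,5) (6,4,6,5) — 3.
Summing: 12 + 3 = 15.

15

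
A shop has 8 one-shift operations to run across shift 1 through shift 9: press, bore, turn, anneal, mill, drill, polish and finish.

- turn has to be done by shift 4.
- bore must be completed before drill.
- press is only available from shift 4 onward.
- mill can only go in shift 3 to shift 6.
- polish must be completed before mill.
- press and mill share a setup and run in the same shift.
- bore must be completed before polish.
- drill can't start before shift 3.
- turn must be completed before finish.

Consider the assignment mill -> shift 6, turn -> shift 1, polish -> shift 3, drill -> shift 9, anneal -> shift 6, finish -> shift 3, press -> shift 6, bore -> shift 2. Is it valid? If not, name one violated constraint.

Yes

press is only available from shift 4 onward — holds.
mill can only go in shift 3 to shift 6 — holds.
polish must be completed before mill — holds.
drill can't start before shift 3 — holds.
turn has to be done by shift 4 — holds.
turn must be completed before finish — holds.
press and mill share a setup and run in the same shift — holds.
bore must be completed before polish — holds.
bore must be completed before drill — holds.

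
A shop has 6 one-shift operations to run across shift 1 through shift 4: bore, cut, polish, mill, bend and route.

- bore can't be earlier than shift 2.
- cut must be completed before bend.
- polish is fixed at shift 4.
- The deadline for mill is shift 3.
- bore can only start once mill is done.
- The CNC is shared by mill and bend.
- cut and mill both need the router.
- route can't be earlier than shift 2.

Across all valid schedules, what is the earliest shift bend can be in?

shift 2

Precedence pushes bend to at least shift 2.
bend at shift 2 is achievable: route=shift 2; bend=shift 2; mill=shift 3; cut=shift 1; polish=shift 4; bore=shift 4.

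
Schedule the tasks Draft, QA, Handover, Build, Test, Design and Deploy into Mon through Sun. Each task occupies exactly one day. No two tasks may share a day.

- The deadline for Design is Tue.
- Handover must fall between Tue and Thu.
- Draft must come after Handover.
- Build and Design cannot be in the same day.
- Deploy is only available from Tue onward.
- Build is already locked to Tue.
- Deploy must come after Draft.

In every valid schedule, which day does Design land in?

Mon

Design's window is Mon–Tue.
Build is fixed at Tue, and Design can't share a day with Build.
So Design must be Mon.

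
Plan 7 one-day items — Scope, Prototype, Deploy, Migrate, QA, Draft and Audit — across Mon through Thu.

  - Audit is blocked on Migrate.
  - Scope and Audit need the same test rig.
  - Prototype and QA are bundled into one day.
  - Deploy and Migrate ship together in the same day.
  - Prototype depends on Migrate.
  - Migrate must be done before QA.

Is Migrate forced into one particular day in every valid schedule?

Migrate can be Mon (e.g. Audit in Tue, Prototype in Tue, Scope in Mon, Migrate in Mon, QA in Tue, Draft in Mon, Deploy in Mon) or Tue (e.g. Scope -> Mon; Migrate -> Tue; Draft -> Mon; Prototype -> Wed; Deploy -> Tue; QA -> Wed; Audit -> Wed).

No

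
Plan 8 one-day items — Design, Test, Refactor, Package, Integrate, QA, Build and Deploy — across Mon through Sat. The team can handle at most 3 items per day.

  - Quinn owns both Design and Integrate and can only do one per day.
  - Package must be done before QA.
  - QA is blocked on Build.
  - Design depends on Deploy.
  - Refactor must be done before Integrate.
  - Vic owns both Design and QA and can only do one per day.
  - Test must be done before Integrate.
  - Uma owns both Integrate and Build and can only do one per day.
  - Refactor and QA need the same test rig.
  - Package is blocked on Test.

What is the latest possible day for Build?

Downstream work caps Build at Fri.
Build at Fri is achievable: Integrate=Tue; Package=Tue; Refactor=Mon; Design=Wed; QA=Sat; Test=Mon; Build=Fri; Deploy=Mon.

Fri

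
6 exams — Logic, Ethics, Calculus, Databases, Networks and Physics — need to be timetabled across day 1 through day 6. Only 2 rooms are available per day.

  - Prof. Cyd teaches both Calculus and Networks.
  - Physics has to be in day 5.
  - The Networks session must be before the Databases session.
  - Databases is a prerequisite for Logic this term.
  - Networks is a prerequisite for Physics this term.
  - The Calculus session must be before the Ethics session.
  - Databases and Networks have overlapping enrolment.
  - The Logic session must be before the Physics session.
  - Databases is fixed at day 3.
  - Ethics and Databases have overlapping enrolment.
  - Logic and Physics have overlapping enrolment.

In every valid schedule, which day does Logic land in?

Databases is fixed at day 3 and must come before Logic, so Logic is at least day 4.
Physics is fixed at day 5 and must come after Logic, so Logic is at most day 4.
So Logic must be day 4.

day 4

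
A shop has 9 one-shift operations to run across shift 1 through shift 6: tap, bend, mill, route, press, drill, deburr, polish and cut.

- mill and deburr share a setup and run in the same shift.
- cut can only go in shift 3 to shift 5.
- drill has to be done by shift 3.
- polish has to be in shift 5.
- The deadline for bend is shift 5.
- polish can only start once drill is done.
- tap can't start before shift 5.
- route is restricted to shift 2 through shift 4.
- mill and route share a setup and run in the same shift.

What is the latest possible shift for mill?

Mill must be in the same shift as route, which can't be before shift 2, so mill is at least shift 2; mill must be in the same shift as route, which can't be after shift 4, so mill is at most shift 4.
mill at shift 4 is achievable: deburr in shift 4, cut in shift 3, drill in shift 1, route in shift 4, bend in shift 1, mill in shift 4, polish in shift 5, tap in shift 5, press in shift 1.

shift 4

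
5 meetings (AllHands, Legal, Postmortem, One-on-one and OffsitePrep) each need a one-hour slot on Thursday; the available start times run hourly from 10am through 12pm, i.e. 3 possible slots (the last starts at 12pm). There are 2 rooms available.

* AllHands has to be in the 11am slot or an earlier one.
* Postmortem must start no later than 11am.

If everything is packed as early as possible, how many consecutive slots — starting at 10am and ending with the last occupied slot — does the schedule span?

3 slots

With at most 2 per slot and 5 meetings, at least 3 slots are needed.
3 works (last occupied slot: 12pm): for example OffsitePrep=12pm; One-on-one=11am; Postmortem=10am; AllHands=10am; Legal=11am.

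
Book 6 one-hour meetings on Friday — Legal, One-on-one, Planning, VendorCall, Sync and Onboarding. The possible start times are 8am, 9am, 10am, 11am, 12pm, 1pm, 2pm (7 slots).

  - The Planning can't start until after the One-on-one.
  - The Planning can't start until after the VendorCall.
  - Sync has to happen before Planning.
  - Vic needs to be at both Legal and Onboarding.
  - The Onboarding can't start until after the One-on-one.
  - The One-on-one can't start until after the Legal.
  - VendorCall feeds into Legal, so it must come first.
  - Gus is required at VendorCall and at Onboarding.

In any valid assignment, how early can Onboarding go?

11am

Precedence pushes Onboarding to at least 11am.
Onboarding at 11am is achievable: Onboarding in 11am; Sync in 8am; One-on-one in 10am; Planning in 11am; Legal in 9am; VendorCall in 8am.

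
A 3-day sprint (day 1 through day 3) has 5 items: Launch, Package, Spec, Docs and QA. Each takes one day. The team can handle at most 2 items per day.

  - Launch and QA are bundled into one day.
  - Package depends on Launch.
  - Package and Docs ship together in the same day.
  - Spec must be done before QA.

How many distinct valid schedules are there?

Enumerating: Spec -> day 1; Docs -> day 3; Launch -> day 2; Package -> day 3; QA -> day 2.

1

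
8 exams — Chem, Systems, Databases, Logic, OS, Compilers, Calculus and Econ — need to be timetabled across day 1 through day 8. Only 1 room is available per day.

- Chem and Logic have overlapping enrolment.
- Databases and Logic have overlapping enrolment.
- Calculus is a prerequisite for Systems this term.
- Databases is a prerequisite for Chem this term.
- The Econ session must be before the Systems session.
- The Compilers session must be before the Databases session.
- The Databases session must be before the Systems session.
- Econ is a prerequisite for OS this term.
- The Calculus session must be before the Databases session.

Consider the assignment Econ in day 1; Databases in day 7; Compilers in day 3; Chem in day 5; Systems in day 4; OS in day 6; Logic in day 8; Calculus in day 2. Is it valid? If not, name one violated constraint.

Calculus is a prerequisite for Systems this term — holds.
Econ is a prerequisite for OS this term — holds.
Only 1 room is available per day — holds.
Databases and Logic have overlapping enrolment — holds.
The Databases session must be before the Systems session — violated.
The Calculus session must be before the Databases session — holds.
The Econ session must be before the Systems session — holds.
The Compilers session must be before the Databases session — holds.
Databases is a prerequisite for Chem this term — violated.
Chem and Logic have overlapping enrolment — holds.

Invalid. The Databases session must be before the Systems session.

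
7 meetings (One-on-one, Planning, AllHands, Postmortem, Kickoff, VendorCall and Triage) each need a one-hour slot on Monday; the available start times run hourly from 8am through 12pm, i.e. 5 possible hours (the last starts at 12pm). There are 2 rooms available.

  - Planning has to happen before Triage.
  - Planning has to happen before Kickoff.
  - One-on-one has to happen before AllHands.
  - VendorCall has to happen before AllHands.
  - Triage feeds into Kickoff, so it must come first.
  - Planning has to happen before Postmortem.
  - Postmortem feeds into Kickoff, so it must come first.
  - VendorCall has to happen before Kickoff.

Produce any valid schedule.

Triage in 9am; Postmortem in 9am; VendorCall in 8am; Kickoff in 10am; Planning in 8am; AllHands in 11am; One-on-one in 10am

Checking: One-on-one(10am) before AllHands(11am); Planning(8am) before Postmortem(9am); VendorCall(8am) before Kickoff(10am); Planning(8am) before Triage(9am); Triage(9am) before Kickoff(10am); VendorCall(8am) before AllHands(11am); Planning(8am) before Kickoff(10am); Postmortem(9am) before Kickoff(10am); max 2 per hour (cap 2).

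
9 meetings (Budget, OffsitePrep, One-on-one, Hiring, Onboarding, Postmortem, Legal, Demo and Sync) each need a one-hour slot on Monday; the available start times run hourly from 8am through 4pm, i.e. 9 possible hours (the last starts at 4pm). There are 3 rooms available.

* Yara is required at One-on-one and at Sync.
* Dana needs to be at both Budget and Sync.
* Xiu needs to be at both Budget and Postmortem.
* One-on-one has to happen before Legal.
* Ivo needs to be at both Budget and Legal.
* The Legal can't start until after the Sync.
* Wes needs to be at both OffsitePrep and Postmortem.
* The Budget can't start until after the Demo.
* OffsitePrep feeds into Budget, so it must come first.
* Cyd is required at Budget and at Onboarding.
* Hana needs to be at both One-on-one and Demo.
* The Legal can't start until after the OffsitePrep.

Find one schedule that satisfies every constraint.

Sync -> 8am; Hiring -> 9am; Onboarding -> 10am; One-on-one -> 9am; Postmortem -> 10am; Legal -> 10am; Demo -> 8am; Budget -> 9am; OffsitePrep -> 8am

Checking: Demo(8am) before Budget(9am); One-on-one(9am) before Legal(10am); OffsitePrep(8am) before Budget(9am); Sync(8am) before Legal(10am); OffsitePrep(8am) before Legal(10am); One-on-one(9am) != Demo(8am); One-on-one(9am) != Sync(8am); Budget(9am) != Legal(10am); Budget(9am) != Postmortem(10am); Budget(9am) != Onboarding(10am); OffsitePrep(8am) != Postmortem(10am); Budget(9am) != Sync(8am); max 3 per hour (cap 3).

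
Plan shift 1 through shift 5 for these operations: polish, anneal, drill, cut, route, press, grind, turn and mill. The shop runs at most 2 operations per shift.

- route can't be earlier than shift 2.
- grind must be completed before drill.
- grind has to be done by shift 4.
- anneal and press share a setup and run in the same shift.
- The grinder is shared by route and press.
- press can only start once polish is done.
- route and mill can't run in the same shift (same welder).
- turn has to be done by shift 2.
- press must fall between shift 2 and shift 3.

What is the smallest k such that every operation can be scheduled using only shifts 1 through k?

5

The precedence chain requires at least 2 distinct shifts.
With at most 2 per shift and 9 operations, at least 5 shifts are needed.
5 works (last occupied shift: shift 5): for example turn in shift 1, cut in shift 4, route in shift 3, grind in shift 3, mill in shift 5, polish in shift 1, drill in shift 4, anneal in shift 2, press in shift 2.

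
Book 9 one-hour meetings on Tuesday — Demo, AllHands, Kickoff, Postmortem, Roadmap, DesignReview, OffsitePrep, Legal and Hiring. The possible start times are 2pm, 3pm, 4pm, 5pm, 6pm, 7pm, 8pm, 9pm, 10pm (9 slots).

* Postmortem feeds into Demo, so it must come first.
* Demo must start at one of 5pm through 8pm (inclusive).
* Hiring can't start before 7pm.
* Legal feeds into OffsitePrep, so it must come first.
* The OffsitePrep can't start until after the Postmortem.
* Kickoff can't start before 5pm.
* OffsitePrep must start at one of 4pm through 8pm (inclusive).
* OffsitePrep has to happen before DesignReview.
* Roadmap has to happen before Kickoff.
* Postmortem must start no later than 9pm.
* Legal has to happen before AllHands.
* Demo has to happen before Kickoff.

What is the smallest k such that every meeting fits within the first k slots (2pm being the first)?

6 slots

The precedence chain requires at least 3 distinct slots.
Hiring can't be placed before 7pm — that is slot 6 counting from 2pm — so the schedule must run through at least 6 slots.
6 works (last occupied slot: 7pm): for example DesignReview in 5pm, AllHands in 3pm, OffsitePrep in 4pm, Kickoff in 6pm, Hiring in 7pm, Roadmap in 2pm, Legal in 2pm, Demo in 5pm, Postmortem in 2pm.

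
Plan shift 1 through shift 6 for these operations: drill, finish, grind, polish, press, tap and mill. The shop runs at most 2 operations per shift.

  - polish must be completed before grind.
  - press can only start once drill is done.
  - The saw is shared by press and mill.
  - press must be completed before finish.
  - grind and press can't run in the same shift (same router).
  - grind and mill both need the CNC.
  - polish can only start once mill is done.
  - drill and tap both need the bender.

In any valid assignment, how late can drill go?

shift 4

Downstream work caps drill at shift 4.
drill at shift 4 is achievable: tap -> shift 1; grind -> shift 3; polish -> shift 2; drill -> shift 4; press -> shift 5; mill -> shift 1; finish -> shift 6.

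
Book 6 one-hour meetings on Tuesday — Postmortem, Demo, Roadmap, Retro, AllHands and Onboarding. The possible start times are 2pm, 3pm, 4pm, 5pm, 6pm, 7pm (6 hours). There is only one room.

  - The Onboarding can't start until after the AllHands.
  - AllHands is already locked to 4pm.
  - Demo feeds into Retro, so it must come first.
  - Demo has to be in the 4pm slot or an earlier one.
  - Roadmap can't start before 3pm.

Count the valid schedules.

24

Splitting on Postmortem: it can be 2pm (6), 3pm (6), 5pm (4), 6pm (4), 7pm (4). Listing each branch's schedules as (Demo, Roadmap, Retro, AllHands, Onboarding):
Postmortem=2pm: (3pm,5pm,6pm,4pm,7pm) (3pm,5pm,7pm,4pm,6pm) (3pm,6pm,5pm,4pm,7pm) (3pm,6pm,7pm,4pm,5pm) (3pm,7pm,5pm,4pm,6pm) (3pm,7pm,6pm,4pm,5pm) — 6.
Postmortem=3pm: (2pm,5pm,6pm,4pm,7pm) (2pm,5pm,7pm,4pm,6pm) (2pm,6pm,5pm,4pm,7pm) (2pm,6pm,7pm,4pm,5pm) (2pm,7pm,5pm,4pm,6pm) (2pm,7pm,6pm,4pm,5pm) — 6.
Postmortem=5pm: (2pm,3pm,6pm,4pm,7pm) (2pm,3pm,7pm,4pm,6pm) (2pm,6pm,3pm,4pm,7pm) (2pm,7pm,3pm,4pm,6pm) — 4.
Postmortem=6pm: (2pm,3pm,5pm,4pm,7pm) (2pm,3pm,7pm,4pm,5pm) (2pm,5pm,3pm,4pm,7pm) (2pm,7pm,3pm,4pm,5pm) — 4.
Postmortem=7pm: (2pm,3pm,5pm,4pm,6pm) (2pm,3pm,6pm,4pm,5pm) (2pm,5pm,3pm,4pm,6pm) (2pm,6pm,3pm,4pm,5pm) — 4.
Summing: 6 + 6 + 4 + 4 + 4 = 24.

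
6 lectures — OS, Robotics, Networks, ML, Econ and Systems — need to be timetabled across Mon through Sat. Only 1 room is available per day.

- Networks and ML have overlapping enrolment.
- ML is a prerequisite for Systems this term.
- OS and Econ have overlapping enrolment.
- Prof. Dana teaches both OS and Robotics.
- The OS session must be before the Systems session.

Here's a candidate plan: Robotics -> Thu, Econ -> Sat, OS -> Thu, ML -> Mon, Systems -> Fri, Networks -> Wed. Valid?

No. Prof. Dana teaches both OS and Robotics is not satisfied.

Networks and ML have overlapping enrolment — holds.
ML is a prerequisite for Systems this term — holds.
Only 1 room is available per day — violated.
Prof. Dana teaches both OS and Robotics — violated.
The OS session must be before the Systems session — holds.
OS and Econ have overlapping enrolment — holds.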